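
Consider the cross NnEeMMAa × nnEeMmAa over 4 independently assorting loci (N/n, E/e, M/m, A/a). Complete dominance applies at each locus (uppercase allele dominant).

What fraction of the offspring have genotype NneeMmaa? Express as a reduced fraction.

P(NneeMmaa) = 1/64

NnEeMMAa gametes: NEMA×2, NEMa×2, NeMA×2, NeMa×2, nEMA×2, nEMa×2, neMA×2, neMa×2
nnEeMmAa gametes: nEMA×2, nEMa×2, nEmA×2, nEma×2, neMA×2, neMa×2, nemA×2, nema×2
NnEeMMAa×nnEeMmAa grid (16·16=256): NnEEMMAA=4 NnEEMMAa=8 NnEEMMaa=4 NnEEMmAA=4 NnEEMmAa=8 NnEEMmaa=4 NnEeMMAA=8 NnEeMMAa=16 NnEeMMaa=8 NnEeMmAA=8 NnEeMmAa=16 NnEeMmaa=8 NneeMMAA=4 NneeMMAa=8 NneeMMaa=4 NneeMmAA=4 NneeMmAa=8 NneeMmaa=4 nnEEMMAA=4 nnEEMMAa=8 nnEEMMaa=4 nnEEMmAA=4 nnEEMmAa=8 nnEEMmaa=4 nnEeMMAA=8 nnEeMMAa=16 nnEeMMaa=8 nnEeMmAA=8 nnEeMmAa=16 nnEeMmaa=8 nneeMMAA=4 nneeMMAa=8 nneeMMaa=4 nneeMmAA=4 nneeMmAa=8 nneeMmaa=4
NneeMmaa hits 4/256; gcd=4; 4÷4/256÷4 = 1/64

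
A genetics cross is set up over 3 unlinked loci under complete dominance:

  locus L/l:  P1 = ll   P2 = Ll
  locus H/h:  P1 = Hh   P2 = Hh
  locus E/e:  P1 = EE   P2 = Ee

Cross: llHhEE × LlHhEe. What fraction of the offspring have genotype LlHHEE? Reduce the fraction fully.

P(LlHHEE) = 1/16

llHhEE gametes: lHE×4, lhE×4
LlHhEe gametes: LHE×1, LHe×1, LhE×1, Lhe×1, lHE×1, lHe×1, lhE×1, lhe×1
llHhEE×LlHhEe grid (8·8=64): LlHHEE=4 LlHHEe=4 LlHhEE=8 LlHhEe=8 LlhhEE=4 LlhhEe=4 llHHEE=4 llHHEe=4 llHhEE=8 llHhEe=8 llhhEE=4 llhhEe=4
LlHHEE hits 4/64; gcd=4; 4÷4/64÷4 = 1/16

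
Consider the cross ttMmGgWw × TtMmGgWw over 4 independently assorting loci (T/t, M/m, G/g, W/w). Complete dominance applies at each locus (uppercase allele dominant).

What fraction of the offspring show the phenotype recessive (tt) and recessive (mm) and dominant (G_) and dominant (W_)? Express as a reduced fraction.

P(tt mm G_ W_) = 9/128

ttMmGgWw gametes: tMGW×2, tMGw×2, tMgW×2, tMgw×2, tmGW×2, tmGw×2, tmgW×2, tmgw×2
TtMmGgWw gametes: TMGW×1, TMGw×1, TMgW×1, TMgw×1, TmGW×1, TmGw×1, TmgW×1, Tmgw×1, tMGW×1, tMGw×1, tMgW×1, tMgw×1, tmGW×1, tmGw×1, tmgW×1, tmgw×1
ttMmGgWw×TtMmGgWw grid (16·16=256): TtMMGGWW=2 TtMMGGWw=4 TtMMGGww=2 TtMMGgWW=4 TtMMGgWw=8 TtMMGgww=4 TtMMggWW=2 TtMMggWw=4 TtMMggww=2 TtMmGGWW=4 TtMmGGWw=8 TtMmGGww=4 TtMmGgWW=8 TtMmGgWw=16 TtMmGgww=8 TtMmggWW=4 TtMmggWw=8 TtMmggww=4 TtmmGGWW=2 TtmmGGWw=4 TtmmGGww=2 TtmmGgWW=4 TtmmGgWw=8 TtmmGgww=4 TtmmggWW=2 TtmmggWw=4 Ttmmggww=2 ttMMGGWW=2 ttMMGGWw=4 ttMMGGww=2 ttMMGgWW=4 ttMMGgWw=8 ttMMGgww=4 ttMMggWW=2 ttMMggWw=4 ttMMggww=2 ttMmGGWW=4 ttMmGGWw=8 ttMmGGww=4 ttMmGgWW=8 ttMmGgWw=16 ttMmGgww=8 ttMmggWW=4 ttMmggWw=8 ttMmggww=4 ttmmGGWW=2 ttmmGGWw=4 ttmmGGww=2 ttmmGgWW=4 ttmmGgWw=8 ttmmGgww=4 ttmmggWW=2 ttmmggWw=4 ttmmggww=2
tt mm G_ W_ hits 18/256; gcd=2; 18÷2/256÷2 = 9/128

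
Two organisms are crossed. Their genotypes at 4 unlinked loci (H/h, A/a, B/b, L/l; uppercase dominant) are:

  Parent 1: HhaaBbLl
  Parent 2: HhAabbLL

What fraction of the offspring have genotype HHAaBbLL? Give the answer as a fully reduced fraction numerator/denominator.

HhaaBbLl gametes: HaBL×2, HaBl×2, HabL×2, Habl×2, haBL×2, haBl×2, habL×2, habl×2
HhAabbLL gametes: HAbL×4, HabL×4, hAbL×4, habL×4
HhaaBbLl×HhAabbLL grid (16·16=256): HHAaBbLL=8 HHAaBbLl=8 HHAabbLL=8 HHAabbLl=8 HHaaBbLL=8 HHaaBbLl=8 HHaabbLL=8 HHaabbLl=8 HhAaBbLL=16 HhAaBbLl=16 HhAabbLL=16 HhAabbLl=16 HhaaBbLL=16 HhaaBbLl=16 HhaabbLL=16 HhaabbLl=16 hhAaBbLL=8 hhAaBbLl=8 hhAabbLL=8 hhAabbLl=8 hhaaBbLL=8 hhaaBbLl=8 hhaabbLL=8 hhaabbLl=8
HHAaBbLL hits 8/256; gcd=8; 8÷8/256÷8 = 1/32

P(HHAaBbLL) = 1/32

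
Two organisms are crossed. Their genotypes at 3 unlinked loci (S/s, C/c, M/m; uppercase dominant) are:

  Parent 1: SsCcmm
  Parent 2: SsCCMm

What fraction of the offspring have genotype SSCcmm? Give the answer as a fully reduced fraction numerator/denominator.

P(SSCcmm) = 1/16

SsCcmm gametes: SCm×2, Scm×2, sCm×2, scm×2
SsCCMm gametes: SCM×2, SCm×2, sCM×2, sCm×2
SsCcmm×SsCCMm grid (8·8=64): SSCCMm=4 SSCCmm=4 SSCcMm=4 SSCcmm=4 SsCCMm=8 SsCCmm=8 SsCcMm=8 SsCcmm=8 ssCCMm=4 ssCCmm=4 ssCcMm=4 ssCcmm=4
SSCcmm hits 4/64; gcd=4; 4÷4/64÷4 = 1/16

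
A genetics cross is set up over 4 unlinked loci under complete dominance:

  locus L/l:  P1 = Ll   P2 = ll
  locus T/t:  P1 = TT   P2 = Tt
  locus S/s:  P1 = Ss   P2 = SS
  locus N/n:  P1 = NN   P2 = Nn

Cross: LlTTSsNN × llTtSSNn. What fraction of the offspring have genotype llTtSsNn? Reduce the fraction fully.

LlTTSsNN gametes: LTSN×4, LTsN×4, lTSN×4, lTsN×4
llTtSSNn gametes: lTSN×4, lTSn×4, ltSN×4, ltSn×4
LlTTSsNN×llTtSSNn grid (16·16=256): LlTTSSNN=16 LlTTSSNn=16 LlTTSsNN=16 LlTTSsNn=16 LlTtSSNN=16 LlTtSSNn=16 LlTtSsNN=16 LlTtSsNn=16 llTTSSNN=16 llTTSSNn=16 llTTSsNN=16 llTTSsNn=16 llTtSSNN=16 llTtSSNn=16 llTtSsNN=16 llTtSsNn=16
llTtSsNn hits 16/256; gcd=16; 16÷16/256÷16 = 1/16

P(llTtSsNn) = 1/16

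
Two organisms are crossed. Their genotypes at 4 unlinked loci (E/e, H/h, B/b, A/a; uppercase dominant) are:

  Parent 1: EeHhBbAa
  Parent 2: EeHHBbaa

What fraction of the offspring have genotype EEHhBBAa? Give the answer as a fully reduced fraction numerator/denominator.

P(EEHhBBAa) = 1/64

EeHhBbAa gametes: EHBA×1, EHBa×1, EHbA×1, EHba×1, EhBA×1, EhBa×1, EhbA×1, Ehba×1, eHBA×1, eHBa×1, eHbA×1, eHba×1, ehBA×1, ehBa×1, ehbA×1, ehba×1
EeHHBbaa gametes: EHBa×4, EHba×4, eHBa×4, eHba×4
EeHhBbAa×EeHHBbaa grid (16·16=256): EEHHBBAa=4 EEHHBBaa=4 EEHHBbAa=8 EEHHBbaa=8 EEHHbbAa=4 EEHHbbaa=4 EEHhBBAa=4 EEHhBBaa=4 EEHhBbAa=8 EEHhBbaa=8 EEHhbbAa=4 EEHhbbaa=4 EeHHBBAa=8 EeHHBBaa=8 EeHHBbAa=16 EeHHBbaa=16 EeHHbbAa=8 EeHHbbaa=8 EeHhBBAa=8 EeHhBBaa=8 EeHhBbAa=16 EeHhBbaa=16 EeHhbbAa=8 EeHhbbaa=8 eeHHBBAa=4 eeHHBBaa=4 eeHHBbAa=8 eeHHBbaa=8 eeHHbbAa=4 eeHHbbaa=4 eeHhBBAa=4 eeHhBBaa=4 eeHhBbAa=8 eeHhBbaa=8 eeHhbbAa=4 eeHhbbaa=4
EEHhBBAa hits 4/256; gcd=4; 4÷4/256÷4 = 1/64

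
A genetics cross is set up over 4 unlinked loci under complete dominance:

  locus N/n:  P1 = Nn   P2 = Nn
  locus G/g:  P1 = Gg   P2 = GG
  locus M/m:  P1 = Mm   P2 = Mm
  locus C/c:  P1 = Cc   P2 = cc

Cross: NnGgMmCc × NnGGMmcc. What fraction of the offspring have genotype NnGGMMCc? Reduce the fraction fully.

NnGgMmCc gametes: NGMC×1, NGMc×1, NGmC×1, NGmc×1, NgMC×1, NgMc×1, NgmC×1, Ngmc×1, nGMC×1, nGMc×1, nGmC×1, nGmc×1, ngMC×1, ngMc×1, ngmC×1, ngmc×1
NnGGMmcc gametes: NGMc×4, NGmc×4, nGMc×4, nGmc×4
NnGgMmCc×NnGGMmcc grid (16·16=256): NNGGMMCc=4 NNGGMMcc=4 NNGGMmCc=8 NNGGMmcc=8 NNGGmmCc=4 NNGGmmcc=4 NNGgMMCc=4 NNGgMMcc=4 NNGgMmCc=8 NNGgMmcc=8 NNGgmmCc=4 NNGgmmcc=4 NnGGMMCc=8 NnGGMMcc=8 NnGGMmCc=16 NnGGMmcc=16 NnGGmmCc=8 NnGGmmcc=8 NnGgMMCc=8 NnGgMMcc=8 NnGgMmCc=16 NnGgMmcc=16 NnGgmmCc=8 NnGgmmcc=8 nnGGMMCc=4 nnGGMMcc=4 nnGGMmCc=8 nnGGMmcc=8 nnGGmmCc=4 nnGGmmcc=4 nnGgMMCc=4 nnGgMMcc=4 nnGgMmCc=8 nnGgMmcc=8 nnGgmmCc=4 nnGgmmcc=4
NnGGMMCc hits 8/256; gcd=8; 8÷8/256÷8 = 1/32

P(NnGGMMCc) = 1/32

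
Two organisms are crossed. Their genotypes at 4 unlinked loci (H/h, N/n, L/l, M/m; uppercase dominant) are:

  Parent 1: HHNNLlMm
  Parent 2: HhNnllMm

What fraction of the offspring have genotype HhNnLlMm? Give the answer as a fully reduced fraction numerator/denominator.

HHNNLlMm gametes: HNLM×4, HNLm×4, HNlM×4, HNlm×4
HhNnllMm gametes: HNlM×2, HNlm×2, HnlM×2, Hnlm×2, hNlM×2, hNlm×2, hnlM×2, hnlm×2
HHNNLlMm×HhNnllMm grid (16·16=256): HHNNLlMM=8 HHNNLlMm=16 HHNNLlmm=8 HHNNllMM=8 HHNNllMm=16 HHNNllmm=8 HHNnLlMM=8 HHNnLlMm=16 HHNnLlmm=8 HHNnllMM=8 HHNnllMm=16 HHNnllmm=8 HhNNLlMM=8 HhNNLlMm=16 HhNNLlmm=8 HhNNllMM=8 HhNNllMm=16 HhNNllmm=8 HhNnLlMM=8 HhNnLlMm=16 HhNnLlmm=8 HhNnllMM=8 HhNnllMm=16 HhNnllmm=8
HhNnLlMm hits 16/256; gcd=16; 16÷16/256÷16 = 1/16

P(HhNnLlMm) = 1/16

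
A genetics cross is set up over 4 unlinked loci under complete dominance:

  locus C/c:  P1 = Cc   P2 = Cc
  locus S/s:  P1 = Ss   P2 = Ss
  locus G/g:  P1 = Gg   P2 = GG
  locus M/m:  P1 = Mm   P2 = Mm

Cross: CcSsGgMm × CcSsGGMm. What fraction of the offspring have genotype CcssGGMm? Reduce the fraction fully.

P(CcssGGMm) = 1/32

CcSsGgMm gametes: CSGM×1, CSGm×1, CSgM×1, CSgm×1, CsGM×1, CsGm×1, CsgM×1, Csgm×1, cSGM×1, cSGm×1, cSgM×1, cSgm×1, csGM×1, csGm×1, csgM×1, csgm×1
CcSsGGMm gametes: CSGM×2, CSGm×2, CsGM×2, CsGm×2, cSGM×2, cSGm×2, csGM×2, csGm×2
CcSsGgMm×CcSsGGMm grid (16·16=256): CCSSGGMM=2 CCSSGGMm=4 CCSSGGmm=2 CCSSGgMM=2 CCSSGgMm=4 CCSSGgmm=2 CCSsGGMM=4 CCSsGGMm=8 CCSsGGmm=4 CCSsGgMM=4 CCSsGgMm=8 CCSsGgmm=4 CCssGGMM=2 CCssGGMm=4 CCssGGmm=2 CCssGgMM=2 CCssGgMm=4 CCssGgmm=2 CcSSGGMM=4 CcSSGGMm=8 CcSSGGmm=4 CcSSGgMM=4 CcSSGgMm=8 CcSSGgmm=4 CcSsGGMM=8 CcSsGGMm=16 CcSsGGmm=8 CcSsGgMM=8 CcSsGgMm=16 CcSsGgmm=8 CcssGGMM=4 CcssGGMm=8 CcssGGmm=4 CcssGgMM=4 CcssGgMm=8 CcssGgmm=4 ccSSGGMM=2 ccSSGGMm=4 ccSSGGmm=2 ccSSGgMM=2 ccSSGgMm=4 ccSSGgmm=2 ccSsGGMM=4 ccSsGGMm=8 ccSsGGmm=4 ccSsGgMM=4 ccSsGgMm=8 ccSsGgmm=4 ccssGGMM=2 ccssGGMm=4 ccssGGmm=2 ccssGgMM=2 ccssGgMm=4 ccssGgmm=2
CcssGGMm hits 8/256; gcd=8; 8÷8/256÷8 = 1/32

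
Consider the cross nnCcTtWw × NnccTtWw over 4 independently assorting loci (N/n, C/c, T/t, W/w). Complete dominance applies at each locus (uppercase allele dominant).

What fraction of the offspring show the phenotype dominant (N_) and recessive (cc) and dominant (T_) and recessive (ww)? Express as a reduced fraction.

nnCcTtWw gametes: nCTW×2, nCTw×2, nCtW×2, nCtw×2, ncTW×2, ncTw×2, nctW×2, nctw×2
NnccTtWw gametes: NcTW×2, NcTw×2, NctW×2, Nctw×2, ncTW×2, ncTw×2, nctW×2, nctw×2
nnCcTtWw×NnccTtWw grid (16·16=256): NnCcTTWW=4 NnCcTTWw=8 NnCcTTww=4 NnCcTtWW=8 NnCcTtWw=16 NnCcTtww=8 NnCcttWW=4 NnCcttWw=8 NnCcttww=4 NnccTTWW=4 NnccTTWw=8 NnccTTww=4 NnccTtWW=8 NnccTtWw=16 NnccTtww=8 NnccttWW=4 NnccttWw=8 Nnccttww=4 nnCcTTWW=4 nnCcTTWw=8 nnCcTTww=4 nnCcTtWW=8 nnCcTtWw=16 nnCcTtww=8 nnCcttWW=4 nnCcttWw=8 nnCcttww=4 nnccTTWW=4 nnccTTWw=8 nnccTTww=4 nnccTtWW=8 nnccTtWw=16 nnccTtww=8 nnccttWW=4 nnccttWw=8 nnccttww=4
N_ cc T_ ww hits 12/256; gcd=4; 12÷4/256÷4 = 3/64

P(N_ cc T_ ww) = 3/64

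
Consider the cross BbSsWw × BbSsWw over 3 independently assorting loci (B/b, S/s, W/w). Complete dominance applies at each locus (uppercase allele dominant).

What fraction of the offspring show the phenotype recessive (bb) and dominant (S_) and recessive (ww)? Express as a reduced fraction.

BbSsWw gametes: BSW×1, BSw×1, BsW×1, Bsw×1, bSW×1, bSw×1, bsW×1, bsw×1
BbSsWw gametes: BSW×1, BSw×1, BsW×1, Bsw×1, bSW×1, bSw×1, bsW×1, bsw×1
BbSsWw×BbSsWw grid (8·8=64): BBSSWW=1 BBSSWw=2 BBSSww=1 BBSsWW=2 BBSsWw=4 BBSsww=2 BBssWW=1 BBssWw=2 BBssww=1 BbSSWW=2 BbSSWw=4 BbSSww=2 BbSsWW=4 BbSsWw=8 BbSsww=4 BbssWW=2 BbssWw=4 Bbssww=2 bbSSWW=1 bbSSWw=2 bbSSww=1 bbSsWW=2 bbSsWw=4 bbSsww=2 bbssWW=1 bbssWw=2 bbssww=1
bb S_ ww hits 3/64; gcd=1; 3÷1/64÷1 = 3/64

P(bb S_ ww) = 3/64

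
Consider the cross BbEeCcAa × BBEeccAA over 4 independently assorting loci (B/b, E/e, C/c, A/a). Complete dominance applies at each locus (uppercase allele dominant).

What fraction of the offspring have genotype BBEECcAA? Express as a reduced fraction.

P(BBEECcAA) = 1/32

BbEeCcAa gametes: BECA×1, BECa×1, BEcA×1, BEca×1, BeCA×1, BeCa×1, BecA×1, Beca×1, bECA×1, bECa×1, bEcA×1, bEca×1, beCA×1, beCa×1, becA×1, beca×1
BBEeccAA gametes: BEcA×8, BecA×8
BbEeCcAa×BBEeccAA grid (16·16=256): BBEECcAA=8 BBEECcAa=8 BBEEccAA=8 BBEEccAa=8 BBEeCcAA=16 BBEeCcAa=16 BBEeccAA=16 BBEeccAa=16 BBeeCcAA=8 BBeeCcAa=8 BBeeccAA=8 BBeeccAa=8 BbEECcAA=8 BbEECcAa=8 BbEEccAA=8 BbEEccAa=8 BbEeCcAA=16 BbEeCcAa=16 BbEeccAA=16 BbEeccAa=16 BbeeCcAA=8 BbeeCcAa=8 BbeeccAA=8 BbeeccAa=8
BBEECcAA hits 8/256; gcd=8; 8÷8/256÷8 = 1/32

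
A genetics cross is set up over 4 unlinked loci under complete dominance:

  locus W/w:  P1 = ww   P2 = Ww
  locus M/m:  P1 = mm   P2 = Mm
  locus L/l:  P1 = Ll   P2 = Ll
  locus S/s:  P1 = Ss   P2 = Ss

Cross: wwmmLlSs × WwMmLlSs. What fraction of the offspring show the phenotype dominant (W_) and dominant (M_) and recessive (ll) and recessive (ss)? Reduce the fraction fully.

wwmmLlSs gametes: wmLS×4, wmLs×4, wmlS×4, wmls×4
WwMmLlSs gametes: WMLS×1, WMLs×1, WMlS×1, WMls×1, WmLS×1, WmLs×1, WmlS×1, Wmls×1, wMLS×1, wMLs×1, wMlS×1, wMls×1, wmLS×1, wmLs×1, wmlS×1, wmls×1
wwmmLlSs×WwMmLlSs grid (16·16=256): WwMmLLSS=4 WwMmLLSs=8 WwMmLLss=4 WwMmLlSS=8 WwMmLlSs=16 WwMmLlss=8 WwMmllSS=4 WwMmllSs=8 WwMmllss=4 WwmmLLSS=4 WwmmLLSs=8 WwmmLLss=4 WwmmLlSS=8 WwmmLlSs=16 WwmmLlss=8 WwmmllSS=4 WwmmllSs=8 Wwmmllss=4 wwMmLLSS=4 wwMmLLSs=8 wwMmLLss=4 wwMmLlSS=8 wwMmLlSs=16 wwMmLlss=8 wwMmllSS=4 wwMmllSs=8 wwMmllss=4 wwmmLLSS=4 wwmmLLSs=8 wwmmLLss=4 wwmmLlSS=8 wwmmLlSs=16 wwmmLlss=8 wwmmllSS=4 wwmmllSs=8 wwmmllss=4
W_ M_ ll ss hits 4/256; gcd=4; 4÷4/256÷4 = 1/64

P(W_ M_ ll ss) = 1/64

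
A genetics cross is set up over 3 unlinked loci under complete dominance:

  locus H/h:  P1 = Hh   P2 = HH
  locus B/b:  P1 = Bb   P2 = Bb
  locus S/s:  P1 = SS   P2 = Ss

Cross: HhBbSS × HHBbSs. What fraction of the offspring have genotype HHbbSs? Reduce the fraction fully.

P(HHbbSs) = 1/16

HhBbSS gametes: HBS×2, HbS×2, hBS×2, hbS×2
HHBbSs gametes: HBS×2, HBs×2, HbS×2, Hbs×2
HhBbSS×HHBbSs grid (8·8=64): HHBBSS=4 HHBBSs=4 HHBbSS=8 HHBbSs=8 HHbbSS=4 HHbbSs=4 HhBBSS=4 HhBBSs=4 HhBbSS=8 HhBbSs=8 HhbbSS=4 HhbbSs=4
HHbbSs hits 4/64; gcd=4; 4÷4/64÷4 = 1/16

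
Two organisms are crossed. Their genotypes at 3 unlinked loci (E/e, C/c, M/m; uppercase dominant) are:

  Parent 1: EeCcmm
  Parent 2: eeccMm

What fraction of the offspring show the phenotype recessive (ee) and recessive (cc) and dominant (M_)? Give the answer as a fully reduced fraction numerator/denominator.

P(ee cc M_) = 1/8

EeCcmm gametes: ECm×2, Ecm×2, eCm×2, ecm×2
eeccMm gametes: ecM×4, ecm×4
EeCcmm×eeccMm grid (8·8=64): EeCcMm=8 EeCcmm=8 EeccMm=8 Eeccmm=8 eeCcMm=8 eeCcmm=8 eeccMm=8 eeccmm=8
ee cc M_ hits 8/64; gcd=8; 8÷8/64÷8 = 1/8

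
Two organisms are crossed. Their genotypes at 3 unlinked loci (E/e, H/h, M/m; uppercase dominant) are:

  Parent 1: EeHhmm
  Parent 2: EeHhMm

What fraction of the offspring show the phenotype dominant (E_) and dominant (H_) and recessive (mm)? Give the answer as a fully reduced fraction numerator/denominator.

P(E_ H_ mm) = 9/32

EeHhmm gametes: EHm×2, Ehm×2, eHm×2, ehm×2
EeHhMm gametes: EHM×1, EHm×1, EhM×1, Ehm×1, eHM×1, eHm×1, ehM×1, ehm×1
EeHhmm×EeHhMm grid (8·8=64): EEHHMm=2 EEHHmm=2 EEHhMm=4 EEHhmm=4 EEhhMm=2 EEhhmm=2 EeHHMm=4 EeHHmm=4 EeHhMm=8 EeHhmm=8 EehhMm=4 Eehhmm=4 eeHHMm=2 eeHHmm=2 eeHhMm=4 eeHhmm=4 eehhMm=2 eehhmm=2
E_ H_ mm hits 18/64; gcd=2; 18÷2/64÷2 = 9/32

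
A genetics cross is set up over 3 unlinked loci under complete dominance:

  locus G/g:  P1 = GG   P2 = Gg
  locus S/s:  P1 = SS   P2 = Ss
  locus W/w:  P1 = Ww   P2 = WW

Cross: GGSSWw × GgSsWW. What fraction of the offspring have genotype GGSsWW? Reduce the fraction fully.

GGSSWw gametes: GSW×4, GSw×4
GgSsWW gametes: GSW×2, GsW×2, gSW×2, gsW×2
GGSSWw×GgSsWW grid (8·8=64): GGSSWW=8 GGSSWw=8 GGSsWW=8 GGSsWw=8 GgSSWW=8 GgSSWw=8 GgSsWW=8 GgSsWw=8
GGSsWW hits 8/64; gcd=8; 8÷8/64÷8 = 1/8

P(GGSsWW) = 1/8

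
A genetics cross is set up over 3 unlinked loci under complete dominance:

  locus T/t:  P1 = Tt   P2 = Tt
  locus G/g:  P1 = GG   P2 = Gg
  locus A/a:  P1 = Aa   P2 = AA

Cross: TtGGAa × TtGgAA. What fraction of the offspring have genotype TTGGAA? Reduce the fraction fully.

P(TTGGAA) = 1/16

TtGGAa gametes: TGA×2, TGa×2, tGA×2, tGa×2
TtGgAA gametes: TGA×2, TgA×2, tGA×2, tgA×2
TtGGAa×TtGgAA grid (8·8=64): TTGGAA=4 TTGGAa=4 TTGgAA=4 TTGgAa=4 TtGGAA=8 TtGGAa=8 TtGgAA=8 TtGgAa=8 ttGGAA=4 ttGGAa=4 ttGgAA=4 ttGgAa=4
TTGGAA hits 4/64; gcd=4; 4÷4/64÷4 = 1/16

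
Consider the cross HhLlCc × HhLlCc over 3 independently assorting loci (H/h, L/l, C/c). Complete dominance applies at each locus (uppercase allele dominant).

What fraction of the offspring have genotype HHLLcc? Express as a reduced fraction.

HhLlCc gametes: HLC×1, HLc×1, HlC×1, Hlc×1, hLC×1, hLc×1, hlC×1, hlc×1
HhLlCc gametes: HLC×1, HLc×1, HlC×1, Hlc×1, hLC×1, hLc×1, hlC×1, hlc×1
HhLlCc×HhLlCc grid (8·8=64): HHLLCC=1 HHLLCc=2 HHLLcc=1 HHLlCC=2 HHLlCc=4 HHLlcc=2 HHllCC=1 HHllCc=2 HHllcc=1 HhLLCC=2 HhLLCc=4 HhLLcc=2 HhLlCC=4 HhLlCc=8 HhLlcc=4 HhllCC=2 HhllCc=4 Hhllcc=2 hhLLCC=1 hhLLCc=2 hhLLcc=1 hhLlCC=2 hhLlCc=4 hhLlcc=2 hhllCC=1 hhllCc=2 hhllcc=1
HHLLcc hits 1/64; gcd=1; 1÷1/64÷1 = 1/64

P(HHLLcc) = 1/64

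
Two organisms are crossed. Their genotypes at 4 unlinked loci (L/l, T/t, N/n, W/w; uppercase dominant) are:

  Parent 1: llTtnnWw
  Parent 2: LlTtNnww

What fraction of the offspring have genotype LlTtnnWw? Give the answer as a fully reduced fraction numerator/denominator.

llTtnnWw gametes: lTnW×4, lTnw×4, ltnW×4, ltnw×4
LlTtNnww gametes: LTNw×2, LTnw×2, LtNw×2, Ltnw×2, lTNw×2, lTnw×2, ltNw×2, ltnw×2
llTtnnWw×LlTtNnww grid (16·16=256): LlTTNnWw=8 LlTTNnww=8 LlTTnnWw=8 LlTTnnww=8 LlTtNnWw=16 LlTtNnww=16 LlTtnnWw=16 LlTtnnww=16 LlttNnWw=8 LlttNnww=8 LlttnnWw=8 Llttnnww=8 llTTNnWw=8 llTTNnww=8 llTTnnWw=8 llTTnnww=8 llTtNnWw=16 llTtNnww=16 llTtnnWw=16 llTtnnww=16 llttNnWw=8 llttNnww=8 llttnnWw=8 llttnnww=8
LlTtnnWw hits 16/256; gcd=16; 16÷16/256÷16 = 1/16

P(LlTtnnWw) = 1/16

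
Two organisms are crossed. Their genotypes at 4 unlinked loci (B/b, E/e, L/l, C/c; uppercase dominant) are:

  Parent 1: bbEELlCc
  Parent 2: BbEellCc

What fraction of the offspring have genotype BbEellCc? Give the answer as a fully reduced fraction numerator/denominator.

bbEELlCc gametes: bELC×4, bELc×4, bElC×4, bElc×4
BbEellCc gametes: BElC×2, BElc×2, BelC×2, Belc×2, bElC×2, bElc×2, belC×2, belc×2
bbEELlCc×BbEellCc grid (16·16=256): BbEELlCC=8 BbEELlCc=16 BbEELlcc=8 BbEEllCC=8 BbEEllCc=16 BbEEllcc=8 BbEeLlCC=8 BbEeLlCc=16 BbEeLlcc=8 BbEellCC=8 BbEellCc=16 BbEellcc=8 bbEELlCC=8 bbEELlCc=16 bbEELlcc=8 bbEEllCC=8 bbEEllCc=16 bbEEllcc=8 bbEeLlCC=8 bbEeLlCc=16 bbEeLlcc=8 bbEellCC=8 bbEellCc=16 bbEellcc=8
BbEellCc hits 16/256; gcd=16; 16÷16/256÷16 = 1/16

P(BbEellCc) = 1/16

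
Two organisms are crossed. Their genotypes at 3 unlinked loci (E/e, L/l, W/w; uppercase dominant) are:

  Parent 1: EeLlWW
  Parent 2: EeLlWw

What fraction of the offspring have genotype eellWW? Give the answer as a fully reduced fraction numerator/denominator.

EeLlWW gametes: ELW×2, ElW×2, eLW×2, elW×2
EeLlWw gametes: ELW×1, ELw×1, ElW×1, Elw×1, eLW×1, eLw×1, elW×1, elw×1
EeLlWW×EeLlWw grid (8·8=64): EELLWW=2 EELLWw=2 EELlWW=4 EELlWw=4 EEllWW=2 EEllWw=2 EeLLWW=4 EeLLWw=4 EeLlWW=8 EeLlWw=8 EellWW=4 EellWw=4 eeLLWW=2 eeLLWw=2 eeLlWW=4 eeLlWw=4 eellWW=2 eellWw=2
eellWW hits 2/64; gcd=2; 2÷2/64÷2 = 1/32

P(eellWW) = 1/32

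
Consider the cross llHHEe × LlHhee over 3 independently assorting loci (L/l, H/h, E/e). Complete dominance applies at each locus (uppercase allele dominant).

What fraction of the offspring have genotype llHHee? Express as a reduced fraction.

llHHEe gametes: lHE×4, lHe×4
LlHhee gametes: LHe×2, Lhe×2, lHe×2, lhe×2
llHHEe×LlHhee grid (8·8=64): LlHHEe=8 LlHHee=8 LlHhEe=8 LlHhee=8 llHHEe=8 llHHee=8 llHhEe=8 llHhee=8
llHHee hits 8/64; gcd=8; 8÷8/64÷8 = 1/8

P(llHHee) = 1/8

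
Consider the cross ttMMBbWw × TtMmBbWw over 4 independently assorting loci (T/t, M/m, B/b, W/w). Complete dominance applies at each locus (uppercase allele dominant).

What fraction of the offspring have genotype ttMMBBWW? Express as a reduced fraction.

ttMMBbWw gametes: tMBW×4, tMBw×4, tMbW×4, tMbw×4
TtMmBbWw gametes: TMBW×1, TMBw×1, TMbW×1, TMbw×1, TmBW×1, TmBw×1, TmbW×1, Tmbw×1, tMBW×1, tMBw×1, tMbW×1, tMbw×1, tmBW×1, tmBw×1, tmbW×1, tmbw×1
ttMMBbWw×TtMmBbWw grid (16·16=256): TtMMBBWW=4 TtMMBBWw=8 TtMMBBww=4 TtMMBbWW=8 TtMMBbWw=16 TtMMBbww=8 TtMMbbWW=4 TtMMbbWw=8 TtMMbbww=4 TtMmBBWW=4 TtMmBBWw=8 TtMmBBww=4 TtMmBbWW=8 TtMmBbWw=16 TtMmBbww=8 TtMmbbWW=4 TtMmbbWw=8 TtMmbbww=4 ttMMBBWW=4 ttMMBBWw=8 ttMMBBww=4 ttMMBbWW=8 ttMMBbWw=16 ttMMBbww=8 ttMMbbWW=4 ttMMbbWw=8 ttMMbbww=4 ttMmBBWW=4 ttMmBBWw=8 ttMmBBww=4 ttMmBbWW=8 ttMmBbWw=16 ttMmBbww=8 ttMmbbWW=4 ttMmbbWw=8 ttMmbbww=4
ttMMBBWW hits 4/256; gcd=4; 4÷4/256÷4 = 1/64

P(ttMMBBWW) = 1/64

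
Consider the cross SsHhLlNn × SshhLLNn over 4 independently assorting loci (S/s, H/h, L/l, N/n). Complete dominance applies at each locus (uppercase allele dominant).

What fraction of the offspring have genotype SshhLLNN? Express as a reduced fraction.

P(SshhLLNN) = 1/32

SsHhLlNn gametes: SHLN×1, SHLn×1, SHlN×1, SHln×1, ShLN×1, ShLn×1, ShlN×1, Shln×1, sHLN×1, sHLn×1, sHlN×1, sHln×1, shLN×1, shLn×1, shlN×1, shln×1
SshhLLNn gametes: ShLN×4, ShLn×4, shLN×4, shLn×4
SsHhLlNn×SshhLLNn grid (16·16=256): SSHhLLNN=4 SSHhLLNn=8 SSHhLLnn=4 SSHhLlNN=4 SSHhLlNn=8 SSHhLlnn=4 SShhLLNN=4 SShhLLNn=8 SShhLLnn=4 SShhLlNN=4 SShhLlNn=8 SShhLlnn=4 SsHhLLNN=8 SsHhLLNn=16 SsHhLLnn=8 SsHhLlNN=8 SsHhLlNn=16 SsHhLlnn=8 SshhLLNN=8 SshhLLNn=16 SshhLLnn=8 SshhLlNN=8 SshhLlNn=16 SshhLlnn=8 ssHhLLNN=4 ssHhLLNn=8 ssHhLLnn=4 ssHhLlNN=4 ssHhLlNn=8 ssHhLlnn=4 sshhLLNN=4 sshhLLNn=8 sshhLLnn=4 sshhLlNN=4 sshhLlNn=8 sshhLlnn=4
SshhLLNN hits 8/256; gcd=8; 8÷8/256÷8 = 1/32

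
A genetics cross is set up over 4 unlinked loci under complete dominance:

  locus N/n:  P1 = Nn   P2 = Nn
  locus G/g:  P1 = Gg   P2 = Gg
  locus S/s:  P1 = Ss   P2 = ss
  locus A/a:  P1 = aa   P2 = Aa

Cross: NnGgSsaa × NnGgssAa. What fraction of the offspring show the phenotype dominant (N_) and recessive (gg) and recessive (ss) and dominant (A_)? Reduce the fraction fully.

NnGgSsaa gametes: NGSa×2, NGsa×2, NgSa×2, Ngsa×2, nGSa×2, nGsa×2, ngSa×2, ngsa×2
NnGgssAa gametes: NGsA×2, NGsa×2, NgsA×2, Ngsa×2, nGsA×2, nGsa×2, ngsA×2, ngsa×2
NnGgSsaa×NnGgssAa grid (16·16=256): NNGGSsAa=4 NNGGSsaa=4 NNGGssAa=4 NNGGssaa=4 NNGgSsAa=8 NNGgSsaa=8 NNGgssAa=8 NNGgssaa=8 NNggSsAa=4 NNggSsaa=4 NNggssAa=4 NNggssaa=4 NnGGSsAa=8 NnGGSsaa=8 NnGGssAa=8 NnGGssaa=8 NnGgSsAa=16 NnGgSsaa=16 NnGgssAa=16 NnGgssaa=16 NnggSsAa=8 NnggSsaa=8 NnggssAa=8 Nnggssaa=8 nnGGSsAa=4 nnGGSsaa=4 nnGGssAa=4 nnGGssaa=4 nnGgSsAa=8 nnGgSsaa=8 nnGgssAa=8 nnGgssaa=8 nnggSsAa=4 nnggSsaa=4 nnggssAa=4 nnggssaa=4
N_ gg ss A_ hits 12/256; gcd=4; 12÷4/256÷4 = 3/64

P(N_ gg ss A_) = 3/64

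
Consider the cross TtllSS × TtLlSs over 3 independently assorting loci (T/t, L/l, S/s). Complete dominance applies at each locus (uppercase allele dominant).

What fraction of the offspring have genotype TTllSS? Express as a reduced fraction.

P(TTllSS) = 1/16

TtllSS gametes: TlS×4, tlS×4
TtLlSs gametes: TLS×1, TLs×1, TlS×1, Tls×1, tLS×1, tLs×1, tlS×1, tls×1
TtllSS×TtLlSs grid (8·8=64): TTLlSS=4 TTLlSs=4 TTllSS=4 TTllSs=4 TtLlSS=8 TtLlSs=8 TtllSS=8 TtllSs=8 ttLlSS=4 ttLlSs=4 ttllSS=4 ttllSs=4
TTllSS hits 4/64; gcd=4; 4÷4/64÷4 = 1/16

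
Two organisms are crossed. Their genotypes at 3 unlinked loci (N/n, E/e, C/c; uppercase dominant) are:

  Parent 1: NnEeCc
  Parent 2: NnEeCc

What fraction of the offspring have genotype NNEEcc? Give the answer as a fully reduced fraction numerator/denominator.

P(NNEEcc) = 1/64

NnEeCc gametes: NEC×1, NEc×1, NeC×1, Nec×1, nEC×1, nEc×1, neC×1, nec×1
NnEeCc gametes: NEC×1, NEc×1, NeC×1, Nec×1, nEC×1, nEc×1, neC×1, nec×1
NnEeCc×NnEeCc grid (8·8=64): NNEECC=1 NNEECc=2 NNEEcc=1 NNEeCC=2 NNEeCc=4 NNEecc=2 NNeeCC=1 NNeeCc=2 NNeecc=1 NnEECC=2 NnEECc=4 NnEEcc=2 NnEeCC=4 NnEeCc=8 NnEecc=4 NneeCC=2 NneeCc=4 Nneecc=2 nnEECC=1 nnEECc=2 nnEEcc=1 nnEeCC=2 nnEeCc=4 nnEecc=2 nneeCC=1 nneeCc=2 nneecc=1
NNEEcc hits 1/64; gcd=1; 1÷1/64÷1 = 1/64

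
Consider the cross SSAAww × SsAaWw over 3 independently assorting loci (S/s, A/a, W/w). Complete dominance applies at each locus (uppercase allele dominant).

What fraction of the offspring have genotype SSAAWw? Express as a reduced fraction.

SSAAww gametes: SAw×8
SsAaWw gametes: SAW×1, SAw×1, SaW×1, Saw×1, sAW×1, sAw×1, saW×1, saw×1
SSAAww×SsAaWw grid (8·8=64): SSAAWw=8 SSAAww=8 SSAaWw=8 SSAaww=8 SsAAWw=8 SsAAww=8 SsAaWw=8 SsAaww=8
SSAAWw hits 8/64; gcd=8; 8÷8/64÷8 = 1/8

P(SSAAWw) = 1/8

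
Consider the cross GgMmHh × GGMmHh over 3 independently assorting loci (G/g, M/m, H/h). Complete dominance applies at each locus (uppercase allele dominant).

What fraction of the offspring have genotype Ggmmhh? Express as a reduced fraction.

P(Ggmmhh) = 1/32

GgMmHh gametes: GMH×1, GMh×1, GmH×1, Gmh×1, gMH×1, gMh×1, gmH×1, gmh×1
GGMmHh gametes: GMH×2, GMh×2, GmH×2, Gmh×2
GgMmHh×GGMmHh grid (8·8=64): GGMMHH=2 GGMMHh=4 GGMMhh=2 GGMmHH=4 GGMmHh=8 GGMmhh=4 GGmmHH=2 GGmmHh=4 GGmmhh=2 GgMMHH=2 GgMMHh=4 GgMMhh=2 GgMmHH=4 GgMmHh=8 GgMmhh=4 GgmmHH=2 GgmmHh=4 Ggmmhh=2
Ggmmhh hits 2/64; gcd=2; 2÷2/64÷2 = 1/32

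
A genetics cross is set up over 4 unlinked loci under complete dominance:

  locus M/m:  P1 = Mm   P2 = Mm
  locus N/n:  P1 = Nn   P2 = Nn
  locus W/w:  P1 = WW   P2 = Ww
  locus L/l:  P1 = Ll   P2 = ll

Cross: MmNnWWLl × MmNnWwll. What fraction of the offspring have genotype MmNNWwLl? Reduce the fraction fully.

MmNnWWLl gametes: MNWL×2, MNWl×2, MnWL×2, MnWl×2, mNWL×2, mNWl×2, mnWL×2, mnWl×2
MmNnWwll gametes: MNWl×2, MNwl×2, MnWl×2, Mnwl×2, mNWl×2, mNwl×2, mnWl×2, mnwl×2
MmNnWWLl×MmNnWwll grid (16·16=256): MMNNWWLl=4 MMNNWWll=4 MMNNWwLl=4 MMNNWwll=4 MMNnWWLl=8 MMNnWWll=8 MMNnWwLl=8 MMNnWwll=8 MMnnWWLl=4 MMnnWWll=4 MMnnWwLl=4 MMnnWwll=4 MmNNWWLl=8 MmNNWWll=8 MmNNWwLl=8 MmNNWwll=8 MmNnWWLl=16 MmNnWWll=16 MmNnWwLl=16 MmNnWwll=16 MmnnWWLl=8 MmnnWWll=8 MmnnWwLl=8 MmnnWwll=8 mmNNWWLl=4 mmNNWWll=4 mmNNWwLl=4 mmNNWwll=4 mmNnWWLl=8 mmNnWWll=8 mmNnWwLl=8 mmNnWwll=8 mmnnWWLl=4 mmnnWWll=4 mmnnWwLl=4 mmnnWwll=4
MmNNWwLl hits 8/256; gcd=8; 8÷8/256÷8 = 1/32

P(MmNNWwLl) = 1/32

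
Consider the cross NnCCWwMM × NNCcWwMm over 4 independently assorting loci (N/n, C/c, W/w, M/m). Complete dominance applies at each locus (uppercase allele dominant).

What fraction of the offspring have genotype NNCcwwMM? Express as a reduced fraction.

NnCCWwMM gametes: NCWM×4, NCwM×4, nCWM×4, nCwM×4
NNCcWwMm gametes: NCWM×2, NCWm×2, NCwM×2, NCwm×2, NcWM×2, NcWm×2, NcwM×2, Ncwm×2
NnCCWwMM×NNCcWwMm grid (16·16=256): NNCCWWMM=8 NNCCWWMm=8 NNCCWwMM=16 NNCCWwMm=16 NNCCwwMM=8 NNCCwwMm=8 NNCcWWMM=8 NNCcWWMm=8 NNCcWwMM=16 NNCcWwMm=16 NNCcwwMM=8 NNCcwwMm=8 NnCCWWMM=8 NnCCWWMm=8 NnCCWwMM=16 NnCCWwMm=16 NnCCwwMM=8 NnCCwwMm=8 NnCcWWMM=8 NnCcWWMm=8 NnCcWwMM=16 NnCcWwMm=16 NnCcwwMM=8 NnCcwwMm=8
NNCcwwMM hits 8/256; gcd=8; 8÷8/256÷8 = 1/32

P(NNCcwwMM) = 1/32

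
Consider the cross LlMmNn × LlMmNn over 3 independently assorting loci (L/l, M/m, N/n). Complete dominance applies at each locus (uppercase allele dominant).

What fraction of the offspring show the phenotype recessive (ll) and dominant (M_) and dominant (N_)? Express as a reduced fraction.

P(ll M_ N_) = 9/64

LlMmNn gametes: LMN×1, LMn×1, LmN×1, Lmn×1, lMN×1, lMn×1, lmN×1, lmn×1
LlMmNn gametes: LMN×1, LMn×1, LmN×1, Lmn×1, lMN×1, lMn×1, lmN×1, lmn×1
LlMmNn×LlMmNn grid (8·8=64): LLMMNN=1 LLMMNn=2 LLMMnn=1 LLMmNN=2 LLMmNn=4 LLMmnn=2 LLmmNN=1 LLmmNn=2 LLmmnn=1 LlMMNN=2 LlMMNn=4 LlMMnn=2 LlMmNN=4 LlMmNn=8 LlMmnn=4 LlmmNN=2 LlmmNn=4 Llmmnn=2 llMMNN=1 llMMNn=2 llMMnn=1 llMmNN=2 llMmNn=4 llMmnn=2 llmmNN=1 llmmNn=2 llmmnn=1
ll M_ N_ hits 9/64; gcd=1; 9÷1/64÷1 = 9/64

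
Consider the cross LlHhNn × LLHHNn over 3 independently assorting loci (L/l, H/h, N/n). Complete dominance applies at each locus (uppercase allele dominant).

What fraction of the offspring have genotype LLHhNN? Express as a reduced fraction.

P(LLHhNN) = 1/16

LlHhNn gametes: LHN×1, LHn×1, LhN×1, Lhn×1, lHN×1, lHn×1, lhN×1, lhn×1
LLHHNn gametes: LHN×4, LHn×4
LlHhNn×LLHHNn grid (8·8=64): LLHHNN=4 LLHHNn=8 LLHHnn=4 LLHhNN=4 LLHhNn=8 LLHhnn=4 LlHHNN=4 LlHHNn=8 LlHHnn=4 LlHhNN=4 LlHhNn=8 LlHhnn=4
LLHhNN hits 4/64; gcd=4; 4÷4/64÷4 = 1/16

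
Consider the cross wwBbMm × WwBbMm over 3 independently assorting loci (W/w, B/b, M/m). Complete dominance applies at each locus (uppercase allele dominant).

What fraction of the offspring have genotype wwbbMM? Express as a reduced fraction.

P(wwbbMM) = 1/32

wwBbMm gametes: wBM×2, wBm×2, wbM×2, wbm×2
WwBbMm gametes: WBM×1, WBm×1, WbM×1, Wbm×1, wBM×1, wBm×1, wbM×1, wbm×1
wwBbMm×WwBbMm grid (8·8=64): WwBBMM=2 WwBBMm=4 WwBBmm=2 WwBbMM=4 WwBbMm=8 WwBbmm=4 WwbbMM=2 WwbbMm=4 Wwbbmm=2 wwBBMM=2 wwBBMm=4 wwBBmm=2 wwBbMM=4 wwBbMm=8 wwBbmm=4 wwbbMM=2 wwbbMm=4 wwbbmm=2
wwbbMM hits 2/64; gcd=2; 2÷2/64÷2 = 1/32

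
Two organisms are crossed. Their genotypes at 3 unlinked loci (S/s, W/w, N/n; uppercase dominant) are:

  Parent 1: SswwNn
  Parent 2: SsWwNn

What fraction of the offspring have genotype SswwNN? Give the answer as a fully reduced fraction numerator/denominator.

SswwNn gametes: SwN×2, Swn×2, swN×2, swn×2
SsWwNn gametes: SWN×1, SWn×1, SwN×1, Swn×1, sWN×1, sWn×1, swN×1, swn×1
SswwNn×SsWwNn grid (8·8=64): SSWwNN=2 SSWwNn=4 SSWwnn=2 SSwwNN=2 SSwwNn=4 SSwwnn=2 SsWwNN=4 SsWwNn=8 SsWwnn=4 SswwNN=4 SswwNn=8 Sswwnn=4 ssWwNN=2 ssWwNn=4 ssWwnn=2 sswwNN=2 sswwNn=4 sswwnn=2
SswwNN hits 4/64; gcd=4; 4÷4/64÷4 = 1/16

P(SswwNN) = 1/16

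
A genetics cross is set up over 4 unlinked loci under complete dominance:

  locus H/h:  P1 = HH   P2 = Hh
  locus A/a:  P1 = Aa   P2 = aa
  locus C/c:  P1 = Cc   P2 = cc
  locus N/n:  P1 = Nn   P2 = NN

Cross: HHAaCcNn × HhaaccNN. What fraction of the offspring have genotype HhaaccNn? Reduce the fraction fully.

HHAaCcNn gametes: HACN×2, HACn×2, HAcN×2, HAcn×2, HaCN×2, HaCn×2, HacN×2, Hacn×2
HhaaccNN gametes: HacN×8, hacN×8
HHAaCcNn×HhaaccNN grid (16·16=256): HHAaCcNN=16 HHAaCcNn=16 HHAaccNN=16 HHAaccNn=16 HHaaCcNN=16 HHaaCcNn=16 HHaaccNN=16 HHaaccNn=16 HhAaCcNN=16 HhAaCcNn=16 HhAaccNN=16 HhAaccNn=16 HhaaCcNN=16 HhaaCcNn=16 HhaaccNN=16 HhaaccNn=16
HhaaccNn hits 16/256; gcd=16; 16÷16/256÷16 = 1/16

P(HhaaccNn) = 1/16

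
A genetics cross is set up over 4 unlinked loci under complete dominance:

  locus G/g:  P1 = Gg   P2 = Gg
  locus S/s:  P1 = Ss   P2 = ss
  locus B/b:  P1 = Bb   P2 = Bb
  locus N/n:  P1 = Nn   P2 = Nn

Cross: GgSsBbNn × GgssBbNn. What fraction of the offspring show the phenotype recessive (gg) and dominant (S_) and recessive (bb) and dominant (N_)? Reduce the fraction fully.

P(gg S_ bb N_) = 3/128

GgSsBbNn gametes: GSBN×1, GSBn×1, GSbN×1, GSbn×1, GsBN×1, GsBn×1, GsbN×1, Gsbn×1, gSBN×1, gSBn×1, gSbN×1, gSbn×1, gsBN×1, gsBn×1, gsbN×1, gsbn×1
GgssBbNn gametes: GsBN×2, GsBn×2, GsbN×2, Gsbn×2, gsBN×2, gsBn×2, gsbN×2, gsbn×2
GgSsBbNn×GgssBbNn grid (16·16=256): GGSsBBNN=2 GGSsBBNn=4 GGSsBBnn=2 GGSsBbNN=4 GGSsBbNn=8 GGSsBbnn=4 GGSsbbNN=2 GGSsbbNn=4 GGSsbbnn=2 GGssBBNN=2 GGssBBNn=4 GGssBBnn=2 GGssBbNN=4 GGssBbNn=8 GGssBbnn=4 GGssbbNN=2 GGssbbNn=4 GGssbbnn=2 GgSsBBNN=4 GgSsBBNn=8 GgSsBBnn=4 GgSsBbNN=8 GgSsBbNn=16 GgSsBbnn=8 GgSsbbNN=4 GgSsbbNn=8 GgSsbbnn=4 GgssBBNN=4 GgssBBNn=8 GgssBBnn=4 GgssBbNN=8 GgssBbNn=16 GgssBbnn=8 GgssbbNN=4 GgssbbNn=8 Ggssbbnn=4 ggSsBBNN=2 ggSsBBNn=4 ggSsBBnn=2 ggSsBbNN=4 ggSsBbNn=8 ggSsBbnn=4 ggSsbbNN=2 ggSsbbNn=4 ggSsbbnn=2 ggssBBNN=2 ggssBBNn=4 ggssBBnn=2 ggssBbNN=4 ggssBbNn=8 ggssBbnn=4 ggssbbNN=2 ggssbbNn=4 ggssbbnn=2
gg S_ bb N_ hits 6/256; gcd=2; 6÷2/256÷2 = 3/128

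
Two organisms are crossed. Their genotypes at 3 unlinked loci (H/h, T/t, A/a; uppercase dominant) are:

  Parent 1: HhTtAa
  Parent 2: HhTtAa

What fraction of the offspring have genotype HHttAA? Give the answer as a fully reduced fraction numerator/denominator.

HhTtAa gametes: HTA×1, HTa×1, HtA×1, Hta×1, hTA×1, hTa×1, htA×1, hta×1
HhTtAa gametes: HTA×1, HTa×1, HtA×1, Hta×1, hTA×1, hTa×1, htA×1, hta×1
HhTtAa×HhTtAa grid (8·8=64): HHTTAA=1 HHTTAa=2 HHTTaa=1 HHTtAA=2 HHTtAa=4 HHTtaa=2 HHttAA=1 HHttAa=2 HHttaa=1 HhTTAA=2 HhTTAa=4 HhTTaa=2 HhTtAA=4 HhTtAa=8 HhTtaa=4 HhttAA=2 HhttAa=4 Hhttaa=2 hhTTAA=1 hhTTAa=2 hhTTaa=1 hhTtAA=2 hhTtAa=4 hhTtaa=2 hhttAA=1 hhttAa=2 hhttaa=1
HHttAA hits 1/64; gcd=1; 1÷1/64÷1 = 1/64

P(HHttAA) = 1/64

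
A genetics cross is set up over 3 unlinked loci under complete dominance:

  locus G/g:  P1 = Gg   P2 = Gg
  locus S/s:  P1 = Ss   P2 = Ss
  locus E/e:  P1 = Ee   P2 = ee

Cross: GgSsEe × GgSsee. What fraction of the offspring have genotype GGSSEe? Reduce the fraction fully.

GgSsEe gametes: GSE×1, GSe×1, GsE×1, Gse×1, gSE×1, gSe×1, gsE×1, gse×1
GgSsee gametes: GSe×2, Gse×2, gSe×2, gse×2
GgSsEe×GgSsee grid (8·8=64): GGSSEe=2 GGSSee=2 GGSsEe=4 GGSsee=4 GGssEe=2 GGssee=2 GgSSEe=4 GgSSee=4 GgSsEe=8 GgSsee=8 GgssEe=4 Ggssee=4 ggSSEe=2 ggSSee=2 ggSsEe=4 ggSsee=4 ggssEe=2 ggssee=2
GGSSEe hits 2/64; gcd=2; 2÷2/64÷2 = 1/32

P(GGSSEe) = 1/32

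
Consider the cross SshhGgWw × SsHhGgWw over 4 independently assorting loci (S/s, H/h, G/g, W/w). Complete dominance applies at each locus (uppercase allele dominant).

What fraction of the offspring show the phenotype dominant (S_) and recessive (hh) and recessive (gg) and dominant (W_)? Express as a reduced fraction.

SshhGgWw gametes: ShGW×2, ShGw×2, ShgW×2, Shgw×2, shGW×2, shGw×2, shgW×2, shgw×2
SsHhGgWw gametes: SHGW×1, SHGw×1, SHgW×1, SHgw×1, ShGW×1, ShGw×1, ShgW×1, Shgw×1, sHGW×1, sHGw×1, sHgW×1, sHgw×1, shGW×1, shGw×1, shgW×1, shgw×1
SshhGgWw×SsHhGgWw grid (16·16=256): SSHhGGWW=2 SSHhGGWw=4 SSHhGGww=2 SSHhGgWW=4 SSHhGgWw=8 SSHhGgww=4 SSHhggWW=2 SSHhggWw=4 SSHhggww=2 SShhGGWW=2 SShhGGWw=4 SShhGGww=2 SShhGgWW=4 SShhGgWw=8 SShhGgww=4 SShhggWW=2 SShhggWw=4 SShhggww=2 SsHhGGWW=4 SsHhGGWw=8 SsHhGGww=4 SsHhGgWW=8 SsHhGgWw=16 SsHhGgww=8 SsHhggWW=4 SsHhggWw=8 SsHhggww=4 SshhGGWW=4 SshhGGWw=8 SshhGGww=4 SshhGgWW=8 SshhGgWw=16 SshhGgww=8 SshhggWW=4 SshhggWw=8 Sshhggww=4 ssHhGGWW=2 ssHhGGWw=4 ssHhGGww=2 ssHhGgWW=4 ssHhGgWw=8 ssHhGgww=4 ssHhggWW=2 ssHhggWw=4 ssHhggww=2 sshhGGWW=2 sshhGGWw=4 sshhGGww=2 sshhGgWW=4 sshhGgWw=8 sshhGgww=4 sshhggWW=2 sshhggWw=4 sshhggww=2
S_ hh gg W_ hits 18/256; gcd=2; 18÷2/256÷2 = 9/128

P(S_ hh gg W_) = 9/128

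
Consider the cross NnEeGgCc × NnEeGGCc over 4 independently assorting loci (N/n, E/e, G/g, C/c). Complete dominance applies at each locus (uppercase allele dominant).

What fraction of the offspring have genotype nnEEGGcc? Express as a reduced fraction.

P(nnEEGGcc) = 1/128

NnEeGgCc gametes: NEGC×1, NEGc×1, NEgC×1, NEgc×1, NeGC×1, NeGc×1, NegC×1, Negc×1, nEGC×1, nEGc×1, nEgC×1, nEgc×1, neGC×1, neGc×1, negC×1, negc×1
NnEeGGCc gametes: NEGC×2, NEGc×2, NeGC×2, NeGc×2, nEGC×2, nEGc×2, neGC×2, neGc×2
NnEeGgCc×NnEeGGCc grid (16·16=256): NNEEGGCC=2 NNEEGGCc=4 NNEEGGcc=2 NNEEGgCC=2 NNEEGgCc=4 NNEEGgcc=2 NNEeGGCC=4 NNEeGGCc=8 NNEeGGcc=4 NNEeGgCC=4 NNEeGgCc=8 NNEeGgcc=4 NNeeGGCC=2 NNeeGGCc=4 NNeeGGcc=2 NNeeGgCC=2 NNeeGgCc=4 NNeeGgcc=2 NnEEGGCC=4 NnEEGGCc=8 NnEEGGcc=4 NnEEGgCC=4 NnEEGgCc=8 NnEEGgcc=4 NnEeGGCC=8 NnEeGGCc=16 NnEeGGcc=8 NnEeGgCC=8 NnEeGgCc=16 NnEeGgcc=8 NneeGGCC=4 NneeGGCc=8 NneeGGcc=4 NneeGgCC=4 NneeGgCc=8 NneeGgcc=4 nnEEGGCC=2 nnEEGGCc=4 nnEEGGcc=2 nnEEGgCC=2 nnEEGgCc=4 nnEEGgcc=2 nnEeGGCC=4 nnEeGGCc=8 nnEeGGcc=4 nnEeGgCC=4 nnEeGgCc=8 nnEeGgcc=4 nneeGGCC=2 nneeGGCc=4 nneeGGcc=2 nneeGgCC=2 nneeGgCc=4 nneeGgcc=2
nnEEGGcc hits 2/256; gcd=2; 2÷2/256÷2 = 1/128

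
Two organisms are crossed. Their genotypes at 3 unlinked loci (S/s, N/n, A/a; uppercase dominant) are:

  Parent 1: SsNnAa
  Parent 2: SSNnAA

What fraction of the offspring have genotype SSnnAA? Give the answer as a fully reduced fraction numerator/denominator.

P(SSnnAA) = 1/16

SsNnAa gametes: SNA×1, SNa×1, SnA×1, Sna×1, sNA×1, sNa×1, snA×1, sna×1
SSNnAA gametes: SNA×4, SnA×4
SsNnAa×SSNnAA grid (8·8=64): SSNNAA=4 SSNNAa=4 SSNnAA=8 SSNnAa=8 SSnnAA=4 SSnnAa=4 SsNNAA=4 SsNNAa=4 SsNnAA=8 SsNnAa=8 SsnnAA=4 SsnnAa=4
SSnnAA hits 4/64; gcd=4; 4÷4/64÷4 = 1/16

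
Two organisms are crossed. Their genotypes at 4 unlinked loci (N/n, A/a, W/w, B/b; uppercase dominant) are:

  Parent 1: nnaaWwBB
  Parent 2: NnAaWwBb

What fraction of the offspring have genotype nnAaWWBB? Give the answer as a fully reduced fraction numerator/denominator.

P(nnAaWWBB) = 1/32

nnaaWwBB gametes: naWB×8, nawB×8
NnAaWwBb gametes: NAWB×1, NAWb×1, NAwB×1, NAwb×1, NaWB×1, NaWb×1, NawB×1, Nawb×1, nAWB×1, nAWb×1, nAwB×1, nAwb×1, naWB×1, naWb×1, nawB×1, nawb×1
nnaaWwBB×NnAaWwBb grid (16·16=256): NnAaWWBB=8 NnAaWWBb=8 NnAaWwBB=16 NnAaWwBb=16 NnAawwBB=8 NnAawwBb=8 NnaaWWBB=8 NnaaWWBb=8 NnaaWwBB=16 NnaaWwBb=16 NnaawwBB=8 NnaawwBb=8 nnAaWWBB=8 nnAaWWBb=8 nnAaWwBB=16 nnAaWwBb=16 nnAawwBB=8 nnAawwBb=8 nnaaWWBB=8 nnaaWWBb=8 nnaaWwBB=16 nnaaWwBb=16 nnaawwBB=8 nnaawwBb=8
nnAaWWBB hits 8/256; gcd=8; 8÷8/256÷8 = 1/32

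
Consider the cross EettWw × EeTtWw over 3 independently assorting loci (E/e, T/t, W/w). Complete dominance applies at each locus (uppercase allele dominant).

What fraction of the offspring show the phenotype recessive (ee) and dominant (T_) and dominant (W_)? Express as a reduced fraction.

EettWw gametes: EtW×2, Etw×2, etW×2, etw×2
EeTtWw gametes: ETW×1, ETw×1, EtW×1, Etw×1, eTW×1, eTw×1, etW×1, etw×1
EettWw×EeTtWw grid (8·8=64): EETtWW=2 EETtWw=4 EETtww=2 EEttWW=2 EEttWw=4 EEttww=2 EeTtWW=4 EeTtWw=8 EeTtww=4 EettWW=4 EettWw=8 Eettww=4 eeTtWW=2 eeTtWw=4 eeTtww=2 eettWW=2 eettWw=4 eettww=2
ee T_ W_ hits 6/64; gcd=2; 6÷2/64÷2 = 3/32

P(ee T_ W_) = 3/32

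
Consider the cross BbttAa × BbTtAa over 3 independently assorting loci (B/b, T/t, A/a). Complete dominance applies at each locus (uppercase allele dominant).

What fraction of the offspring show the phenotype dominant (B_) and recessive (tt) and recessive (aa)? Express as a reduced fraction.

P(B_ tt aa) = 3/32

BbttAa gametes: BtA×2, Bta×2, btA×2, bta×2
BbTtAa gametes: BTA×1, BTa×1, BtA×1, Bta×1, bTA×1, bTa×1, btA×1, bta×1
BbttAa×BbTtAa grid (8·8=64): BBTtAA=2 BBTtAa=4 BBTtaa=2 BBttAA=2 BBttAa=4 BBttaa=2 BbTtAA=4 BbTtAa=8 BbTtaa=4 BbttAA=4 BbttAa=8 Bbttaa=4 bbTtAA=2 bbTtAa=4 bbTtaa=2 bbttAA=2 bbttAa=4 bbttaa=2
B_ tt aa hits 6/64; gcd=2; 6÷2/64÷2 = 3/32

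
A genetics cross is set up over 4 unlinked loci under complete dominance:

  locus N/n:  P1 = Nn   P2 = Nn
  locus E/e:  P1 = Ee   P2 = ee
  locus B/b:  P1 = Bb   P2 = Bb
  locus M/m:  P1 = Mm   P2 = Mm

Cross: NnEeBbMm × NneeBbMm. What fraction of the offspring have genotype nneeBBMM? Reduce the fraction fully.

NnEeBbMm gametes: NEBM×1, NEBm×1, NEbM×1, NEbm×1, NeBM×1, NeBm×1, NebM×1, Nebm×1, nEBM×1, nEBm×1, nEbM×1, nEbm×1, neBM×1, neBm×1, nebM×1, nebm×1
NneeBbMm gametes: NeBM×2, NeBm×2, NebM×2, Nebm×2, neBM×2, neBm×2, nebM×2, nebm×2
NnEeBbMm×NneeBbMm grid (16·16=256): NNEeBBMM=2 NNEeBBMm=4 NNEeBBmm=2 NNEeBbMM=4 NNEeBbMm=8 NNEeBbmm=4 NNEebbMM=2 NNEebbMm=4 NNEebbmm=2 NNeeBBMM=2 NNeeBBMm=4 NNeeBBmm=2 NNeeBbMM=4 NNeeBbMm=8 NNeeBbmm=4 NNeebbMM=2 NNeebbMm=4 NNeebbmm=2 NnEeBBMM=4 NnEeBBMm=8 NnEeBBmm=4 NnEeBbMM=8 NnEeBbMm=16 NnEeBbmm=8 NnEebbMM=4 NnEebbMm=8 NnEebbmm=4 NneeBBMM=4 NneeBBMm=8 NneeBBmm=4 NneeBbMM=8 NneeBbMm=16 NneeBbmm=8 NneebbMM=4 NneebbMm=8 Nneebbmm=4 nnEeBBMM=2 nnEeBBMm=4 nnEeBBmm=2 nnEeBbMM=4 nnEeBbMm=8 nnEeBbmm=4 nnEebbMM=2 nnEebbMm=4 nnEebbmm=2 nneeBBMM=2 nneeBBMm=4 nneeBBmm=2 nneeBbMM=4 nneeBbMm=8 nneeBbmm=4 nneebbMM=2 nneebbMm=4 nneebbmm=2
nneeBBMM hits 2/256; gcd=2; 2÷2/256÷2 = 1/128

P(nneeBBMM) = 1/128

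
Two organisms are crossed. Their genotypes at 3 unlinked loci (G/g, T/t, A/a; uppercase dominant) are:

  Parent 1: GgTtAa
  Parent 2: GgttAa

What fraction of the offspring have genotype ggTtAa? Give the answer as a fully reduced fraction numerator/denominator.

GgTtAa gametes: GTA×1, GTa×1, GtA×1, Gta×1, gTA×1, gTa×1, gtA×1, gta×1
GgttAa gametes: GtA×2, Gta×2, gtA×2, gta×2
GgTtAa×GgttAa grid (8·8=64): GGTtAA=2 GGTtAa=4 GGTtaa=2 GGttAA=2 GGttAa=4 GGttaa=2 GgTtAA=4 GgTtAa=8 GgTtaa=4 GgttAA=4 GgttAa=8 Ggttaa=4 ggTtAA=2 ggTtAa=4 ggTtaa=2 ggttAA=2 ggttAa=4 ggttaa=2
ggTtAa hits 4/64; gcd=4; 4÷4/64÷4 = 1/16

P(ggTtAa) = 1/16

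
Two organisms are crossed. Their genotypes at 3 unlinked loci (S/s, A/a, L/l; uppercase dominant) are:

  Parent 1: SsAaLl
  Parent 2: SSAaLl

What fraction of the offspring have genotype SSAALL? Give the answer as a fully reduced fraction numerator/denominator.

SsAaLl gametes: SAL×1, SAl×1, SaL×1, Sal×1, sAL×1, sAl×1, saL×1, sal×1
SSAaLl gametes: SAL×2, SAl×2, SaL×2, Sal×2
SsAaLl×SSAaLl grid (8·8=64): SSAALL=2 SSAALl=4 SSAAll=2 SSAaLL=4 SSAaLl=8 SSAall=4 SSaaLL=2 SSaaLl=4 SSaall=2 SsAALL=2 SsAALl=4 SsAAll=2 SsAaLL=4 SsAaLl=8 SsAall=4 SsaaLL=2 SsaaLl=4 Ssaall=2
SSAALL hits 2/64; gcd=2; 2÷2/64÷2 = 1/32

P(SSAALL) = 1/32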